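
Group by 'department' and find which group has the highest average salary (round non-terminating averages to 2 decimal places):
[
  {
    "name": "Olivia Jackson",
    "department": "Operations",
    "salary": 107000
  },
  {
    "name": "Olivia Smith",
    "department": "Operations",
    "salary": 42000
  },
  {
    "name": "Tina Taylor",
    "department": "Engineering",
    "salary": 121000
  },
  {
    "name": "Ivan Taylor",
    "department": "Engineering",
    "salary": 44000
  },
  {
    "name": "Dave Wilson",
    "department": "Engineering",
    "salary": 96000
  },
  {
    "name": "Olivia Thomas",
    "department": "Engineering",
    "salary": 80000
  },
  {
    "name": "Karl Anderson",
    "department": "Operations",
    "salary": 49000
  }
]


Group by: department

Groups:
  Engineering: 4 people, avg salary = 341000/4 = $85250
  Operations: 3 people, avg salary = 198000/3 = $66000

Highest average salary: Engineering ($85250)

Engineering ($85250)


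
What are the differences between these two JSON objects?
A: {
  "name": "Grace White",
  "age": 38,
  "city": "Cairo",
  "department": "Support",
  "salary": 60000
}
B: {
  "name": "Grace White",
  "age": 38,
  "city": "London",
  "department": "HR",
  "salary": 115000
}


Comparing each field (in key order):
  name: same
  age: same
  city: DIFFERENT
  department: DIFFERENT
  salary: DIFFERENT
Differences:
  city: Cairo -> London
  department: Support -> HR
  salary: 60000 -> 115000

3 field(s) changed

3 changes: city, department, salary


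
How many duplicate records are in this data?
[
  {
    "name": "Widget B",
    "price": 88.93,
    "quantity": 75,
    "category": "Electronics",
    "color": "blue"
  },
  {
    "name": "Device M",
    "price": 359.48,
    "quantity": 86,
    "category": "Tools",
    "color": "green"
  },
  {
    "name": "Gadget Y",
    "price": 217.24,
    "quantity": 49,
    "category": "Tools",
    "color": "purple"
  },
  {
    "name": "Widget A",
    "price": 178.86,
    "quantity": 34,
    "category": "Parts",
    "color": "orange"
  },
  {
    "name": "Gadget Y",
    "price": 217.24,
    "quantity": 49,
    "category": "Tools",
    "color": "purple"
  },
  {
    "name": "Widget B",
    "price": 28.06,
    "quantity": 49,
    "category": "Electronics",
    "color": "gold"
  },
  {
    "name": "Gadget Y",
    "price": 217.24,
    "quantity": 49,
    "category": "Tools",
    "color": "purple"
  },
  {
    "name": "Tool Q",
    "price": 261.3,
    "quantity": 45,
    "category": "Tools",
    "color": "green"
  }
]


Checking 8 records for duplicates:

  Row 1: Widget B ($88.93, qty 75)
  Row 2: Device M ($359.48, qty 86)
  Row 3: Gadget Y ($217.24, qty 49)
  Row 4: Widget A ($178.86, qty 34)
  Row 5: Gadget Y ($217.24, qty 49) <-- DUPLICATE
  Row 6: Widget B ($28.06, qty 49)
  Row 7: Gadget Y ($217.24, qty 49) <-- DUPLICATE
  Row 8: Tool Q ($261.3, qty 45)

Duplicates found: 2
Unique records: 6

2 duplicates, 6 unique


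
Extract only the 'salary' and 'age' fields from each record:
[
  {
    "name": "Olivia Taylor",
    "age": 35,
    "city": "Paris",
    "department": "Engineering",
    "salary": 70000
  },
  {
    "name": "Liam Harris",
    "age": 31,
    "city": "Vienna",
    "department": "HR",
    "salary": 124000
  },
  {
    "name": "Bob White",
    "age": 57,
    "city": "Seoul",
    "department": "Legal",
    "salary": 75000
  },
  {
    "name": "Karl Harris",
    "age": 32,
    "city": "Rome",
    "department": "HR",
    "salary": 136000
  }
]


Original: 4 records with fields: name, age, city, department, salary
Keep: ['salary', 'age']
Drop: ['name', 'city', 'department']
Result: 4 records, 2 fields each

[
  {
    "salary": 70000,
    "age": 35
  },
  {
    "salary": 124000,
    "age": 31
  },
  {
    "salary": 75000,
    "age": 57
  },
  {
    "salary": 136000,
    "age": 32
  }
]


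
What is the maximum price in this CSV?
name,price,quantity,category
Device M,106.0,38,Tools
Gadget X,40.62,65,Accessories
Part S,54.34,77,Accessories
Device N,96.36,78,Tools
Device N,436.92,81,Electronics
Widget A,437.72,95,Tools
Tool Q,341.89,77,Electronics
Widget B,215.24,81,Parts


Computing maximum price:
Values: [106.0, 40.62, 54.34, 96.36, 436.92, 437.72, 341.89, 215.24]
Max = 437.72

437.72


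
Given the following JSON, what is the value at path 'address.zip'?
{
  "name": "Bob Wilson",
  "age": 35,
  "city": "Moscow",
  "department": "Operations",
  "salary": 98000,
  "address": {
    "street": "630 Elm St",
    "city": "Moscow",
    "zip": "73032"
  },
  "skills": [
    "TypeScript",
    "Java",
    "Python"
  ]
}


Query: address.zip
Path: address -> zip
Value: 73032

73032


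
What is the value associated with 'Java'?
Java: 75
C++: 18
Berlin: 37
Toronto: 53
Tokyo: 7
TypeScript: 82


Looking up key 'Java'
Value: 75

75


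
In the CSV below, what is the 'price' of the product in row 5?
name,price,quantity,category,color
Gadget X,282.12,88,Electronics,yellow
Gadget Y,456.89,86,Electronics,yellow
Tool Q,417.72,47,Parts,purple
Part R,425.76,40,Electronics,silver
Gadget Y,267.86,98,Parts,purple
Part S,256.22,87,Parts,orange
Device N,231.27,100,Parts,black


Query: Row 5 ('Gadget Y'), column 'price'
Value: 267.86

267.86


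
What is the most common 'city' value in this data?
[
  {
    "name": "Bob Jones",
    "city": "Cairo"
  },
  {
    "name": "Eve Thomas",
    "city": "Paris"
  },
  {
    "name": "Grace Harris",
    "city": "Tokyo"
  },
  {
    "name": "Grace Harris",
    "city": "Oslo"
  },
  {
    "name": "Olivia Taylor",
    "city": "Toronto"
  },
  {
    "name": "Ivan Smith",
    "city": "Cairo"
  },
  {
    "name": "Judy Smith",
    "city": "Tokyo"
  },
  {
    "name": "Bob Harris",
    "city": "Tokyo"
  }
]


Counting 'city' values across 8 records:

  Tokyo: 3 ###
  Cairo: 2 ##
  Paris: 1 #
  Oslo: 1 #
  Toronto: 1 #

Most common: Tokyo (3 times)

Tokyo (3 times)


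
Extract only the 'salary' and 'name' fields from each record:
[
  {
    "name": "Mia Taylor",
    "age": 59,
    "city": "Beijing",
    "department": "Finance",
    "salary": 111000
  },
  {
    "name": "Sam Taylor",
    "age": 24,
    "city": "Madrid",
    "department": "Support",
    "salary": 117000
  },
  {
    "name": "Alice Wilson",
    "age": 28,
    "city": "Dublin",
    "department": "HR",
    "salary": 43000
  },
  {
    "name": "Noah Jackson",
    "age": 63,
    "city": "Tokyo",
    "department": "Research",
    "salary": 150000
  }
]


Original: 4 records with fields: name, age, city, department, salary
Keep: ['salary', 'name']
Drop: ['age', 'city', 'department']
Result: 4 records, 2 fields each

[
  {
    "salary": 111000,
    "name": "Mia Taylor"
  },
  {
    "salary": 117000,
    "name": "Sam Taylor"
  },
  {
    "salary": 43000,
    "name": "Alice Wilson"
  },
  {
    "salary": 150000,
    "name": "Noah Jackson"
  }
]


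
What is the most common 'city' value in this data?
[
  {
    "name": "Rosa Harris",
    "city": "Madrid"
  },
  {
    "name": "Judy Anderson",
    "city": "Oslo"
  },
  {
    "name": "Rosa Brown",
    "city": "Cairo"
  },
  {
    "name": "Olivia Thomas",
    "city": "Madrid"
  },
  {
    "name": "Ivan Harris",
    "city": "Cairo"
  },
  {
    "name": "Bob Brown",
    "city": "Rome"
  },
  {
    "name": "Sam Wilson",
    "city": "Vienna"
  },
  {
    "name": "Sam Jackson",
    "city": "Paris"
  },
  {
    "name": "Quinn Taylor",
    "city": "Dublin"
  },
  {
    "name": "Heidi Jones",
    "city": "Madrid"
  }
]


Counting 'city' values across 10 records:

  Madrid: 3 ###
  Cairo: 2 ##
  Oslo: 1 #
  Rome: 1 #
  Vienna: 1 #
  Paris: 1 #
  Dublin: 1 #

Most common: Madrid (3 times)

Madrid (3 times)


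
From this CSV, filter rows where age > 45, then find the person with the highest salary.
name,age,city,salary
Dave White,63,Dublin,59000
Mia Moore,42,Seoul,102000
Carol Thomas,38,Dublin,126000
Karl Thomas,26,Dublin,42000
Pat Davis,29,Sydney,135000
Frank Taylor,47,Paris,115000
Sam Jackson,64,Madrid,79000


Filter: age > 45
Sort by: salary (descending)

Filtered records (3):
  Frank Taylor, age 47, salary $115000
  Sam Jackson, age 64, salary $79000
  Dave White, age 63, salary $59000

Highest salary: Frank Taylor ($115000)

Frank Taylor


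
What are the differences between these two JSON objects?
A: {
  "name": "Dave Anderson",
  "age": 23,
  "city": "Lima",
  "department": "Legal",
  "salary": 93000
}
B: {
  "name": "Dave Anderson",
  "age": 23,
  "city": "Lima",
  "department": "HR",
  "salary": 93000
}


Comparing each field (in key order):
  name: same
  age: same
  city: same
  department: DIFFERENT
  salary: same
Differences:
  department: Legal -> HR

1 field(s) changed

1 change: department


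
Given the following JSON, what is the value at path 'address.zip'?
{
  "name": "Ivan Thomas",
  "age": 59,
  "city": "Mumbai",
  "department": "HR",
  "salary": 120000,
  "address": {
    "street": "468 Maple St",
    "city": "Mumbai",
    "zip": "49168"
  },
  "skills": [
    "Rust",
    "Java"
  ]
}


Query: address.zip
Path: address -> zip
Value: 49168

49168


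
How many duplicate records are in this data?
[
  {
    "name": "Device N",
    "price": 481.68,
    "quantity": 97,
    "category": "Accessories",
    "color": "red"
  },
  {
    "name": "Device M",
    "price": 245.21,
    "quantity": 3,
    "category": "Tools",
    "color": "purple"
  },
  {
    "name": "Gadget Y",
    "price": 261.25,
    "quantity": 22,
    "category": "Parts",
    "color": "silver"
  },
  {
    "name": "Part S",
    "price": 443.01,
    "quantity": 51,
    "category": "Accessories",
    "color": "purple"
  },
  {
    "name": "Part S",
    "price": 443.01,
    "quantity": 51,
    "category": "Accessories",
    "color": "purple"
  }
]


Checking 5 records for duplicates:

  Row 1: Device N ($481.68, qty 97)
  Row 2: Device M ($245.21, qty 3)
  Row 3: Gadget Y ($261.25, qty 22)
  Row 4: Part S ($443.01, qty 51)
  Row 5: Part S ($443.01, qty 51) <-- DUPLICATE

Duplicates found: 1
Unique records: 4

1 duplicates, 4 unique


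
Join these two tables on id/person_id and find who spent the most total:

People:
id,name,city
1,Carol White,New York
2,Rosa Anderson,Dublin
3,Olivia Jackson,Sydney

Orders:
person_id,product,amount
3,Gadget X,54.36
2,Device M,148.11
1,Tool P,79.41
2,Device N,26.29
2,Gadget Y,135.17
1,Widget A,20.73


Join on: people.id = orders.person_id

Joined rows:
  Olivia Jackson (Sydney) bought Gadget X for $54.36
  Rosa Anderson (Dublin) bought Device M for $148.11
  Carol White (New York) bought Tool P for $79.41
  Rosa Anderson (Dublin) bought Device N for $26.29
  Rosa Anderson (Dublin) bought Gadget Y for $135.17
  Carol White (New York) bought Widget A for $20.73

Total per person:
  Rosa Anderson: $309.57
  Carol White: $100.14
  Olivia Jackson: $54.36

Top spender: Rosa Anderson ($309.57)

Rosa Anderson ($309.57)


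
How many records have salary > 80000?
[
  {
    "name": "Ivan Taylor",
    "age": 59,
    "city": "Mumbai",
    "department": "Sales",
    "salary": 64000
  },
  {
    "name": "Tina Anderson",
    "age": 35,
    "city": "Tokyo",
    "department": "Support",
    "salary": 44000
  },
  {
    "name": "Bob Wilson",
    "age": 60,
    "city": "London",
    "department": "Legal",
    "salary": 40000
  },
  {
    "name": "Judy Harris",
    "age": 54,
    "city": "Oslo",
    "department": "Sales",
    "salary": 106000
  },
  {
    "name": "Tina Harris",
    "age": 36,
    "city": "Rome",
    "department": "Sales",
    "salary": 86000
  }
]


Data: 5 records
Condition: salary > 80000

Checking each record:
  Ivan Taylor: 64000
  Tina Anderson: 44000
  Bob Wilson: 40000
  Judy Harris: 106000 MATCH
  Tina Harris: 86000 MATCH

Count: 2

2


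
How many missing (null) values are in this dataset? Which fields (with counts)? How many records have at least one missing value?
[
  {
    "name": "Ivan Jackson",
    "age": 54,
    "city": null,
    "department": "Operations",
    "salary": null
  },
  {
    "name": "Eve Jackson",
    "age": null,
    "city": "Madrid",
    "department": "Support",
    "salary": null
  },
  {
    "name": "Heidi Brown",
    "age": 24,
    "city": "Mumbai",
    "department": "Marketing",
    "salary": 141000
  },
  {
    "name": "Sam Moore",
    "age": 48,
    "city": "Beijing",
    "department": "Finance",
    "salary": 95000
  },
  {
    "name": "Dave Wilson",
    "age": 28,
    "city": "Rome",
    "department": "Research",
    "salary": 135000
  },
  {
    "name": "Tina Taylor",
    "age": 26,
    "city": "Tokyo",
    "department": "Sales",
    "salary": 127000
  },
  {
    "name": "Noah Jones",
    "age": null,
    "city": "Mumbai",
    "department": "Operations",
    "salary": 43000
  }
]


Checking for missing (null) values in 7 records:

  Ivan Jackson: city, salary
  Eve Jackson: age, salary
  Heidi Brown: complete
  Sam Moore: complete
  Dave Wilson: complete
  Tina Taylor: complete
  Noah Jones: age

Per field:
  name: 0 missing
  age: 2 missing
  city: 1 missing
  department: 0 missing
  salary: 2 missing

Total missing values: 5
Records with any missing: 3

5 missing values (age: 2, city: 1, salary: 2); 3 incomplete records


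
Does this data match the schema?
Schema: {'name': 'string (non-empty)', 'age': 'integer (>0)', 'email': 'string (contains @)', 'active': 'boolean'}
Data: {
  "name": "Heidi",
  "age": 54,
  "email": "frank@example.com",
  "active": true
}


Validating each field against schema:
  name: OK (non-empty string)
  age: OK (positive integer)
  email: OK (string with @)
  active: OK (boolean)

Result: VALID

VALID


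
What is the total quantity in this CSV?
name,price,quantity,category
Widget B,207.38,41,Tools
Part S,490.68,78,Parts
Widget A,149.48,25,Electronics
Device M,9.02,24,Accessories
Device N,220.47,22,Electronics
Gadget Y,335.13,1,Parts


Computing total quantity:
Values: [41, 78, 25, 24, 22, 1]
Sum = 191

191


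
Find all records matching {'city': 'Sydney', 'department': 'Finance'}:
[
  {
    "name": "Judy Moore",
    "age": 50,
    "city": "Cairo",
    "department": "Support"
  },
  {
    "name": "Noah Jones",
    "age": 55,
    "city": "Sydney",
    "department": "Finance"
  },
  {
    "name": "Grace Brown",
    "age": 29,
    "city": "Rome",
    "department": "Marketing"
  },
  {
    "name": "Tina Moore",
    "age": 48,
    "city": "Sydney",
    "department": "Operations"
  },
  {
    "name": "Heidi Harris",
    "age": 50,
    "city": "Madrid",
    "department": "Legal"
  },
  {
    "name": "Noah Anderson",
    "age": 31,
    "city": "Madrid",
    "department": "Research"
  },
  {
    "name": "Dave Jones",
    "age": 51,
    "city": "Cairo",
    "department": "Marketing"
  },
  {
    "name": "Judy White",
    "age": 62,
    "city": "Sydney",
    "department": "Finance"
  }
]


Search criteria: {'city': 'Sydney', 'department': 'Finance'}

Checking 8 records:
  Judy Moore: {city: Cairo, department: Support}
  Noah Jones: {city: Sydney, department: Finance} <-- MATCH
  Grace Brown: {city: Rome, department: Marketing}
  Tina Moore: {city: Sydney, department: Operations}
  Heidi Harris: {city: Madrid, department: Legal}
  Noah Anderson: {city: Madrid, department: Research}
  Dave Jones: {city: Cairo, department: Marketing}
  Judy White: {city: Sydney, department: Finance} <-- MATCH

Matches: ["Noah Jones", "Judy White"]

["Noah Jones", "Judy White"]


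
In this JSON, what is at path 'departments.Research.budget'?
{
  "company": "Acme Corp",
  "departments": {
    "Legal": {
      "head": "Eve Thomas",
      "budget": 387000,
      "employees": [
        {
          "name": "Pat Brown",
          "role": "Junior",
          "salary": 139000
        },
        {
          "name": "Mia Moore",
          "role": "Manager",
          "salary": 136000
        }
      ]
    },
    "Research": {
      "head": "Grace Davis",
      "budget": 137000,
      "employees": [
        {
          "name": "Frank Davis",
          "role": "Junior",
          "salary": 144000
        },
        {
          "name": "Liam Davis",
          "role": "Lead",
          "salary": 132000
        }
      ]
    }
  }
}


Path: departments.Research.budget

Navigate:
  -> departments
  -> Research
  -> budget = 137000

137000


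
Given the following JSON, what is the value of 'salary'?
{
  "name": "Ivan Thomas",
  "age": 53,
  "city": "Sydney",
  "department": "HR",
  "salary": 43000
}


Looking up field 'salary'
Value: 43000

43000


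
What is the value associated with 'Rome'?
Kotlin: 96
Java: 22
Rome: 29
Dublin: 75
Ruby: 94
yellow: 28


Looking up key 'Rome'
Value: 29

29


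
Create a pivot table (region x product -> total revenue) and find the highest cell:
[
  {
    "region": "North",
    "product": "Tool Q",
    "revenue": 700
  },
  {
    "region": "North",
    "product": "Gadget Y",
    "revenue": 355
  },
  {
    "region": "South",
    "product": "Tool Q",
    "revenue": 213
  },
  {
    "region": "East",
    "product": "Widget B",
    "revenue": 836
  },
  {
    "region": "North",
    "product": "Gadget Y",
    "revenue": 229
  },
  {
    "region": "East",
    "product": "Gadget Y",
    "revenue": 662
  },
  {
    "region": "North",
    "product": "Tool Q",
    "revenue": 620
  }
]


Pivot: region (rows) x product (columns) -> total revenue

     Gadget Y      Tool Q        Widget B    
East           662             0           836  
North          584          1320             0  
South            0           213             0  

Highest: North / Tool Q = $1320

North / Tool Q = $1320


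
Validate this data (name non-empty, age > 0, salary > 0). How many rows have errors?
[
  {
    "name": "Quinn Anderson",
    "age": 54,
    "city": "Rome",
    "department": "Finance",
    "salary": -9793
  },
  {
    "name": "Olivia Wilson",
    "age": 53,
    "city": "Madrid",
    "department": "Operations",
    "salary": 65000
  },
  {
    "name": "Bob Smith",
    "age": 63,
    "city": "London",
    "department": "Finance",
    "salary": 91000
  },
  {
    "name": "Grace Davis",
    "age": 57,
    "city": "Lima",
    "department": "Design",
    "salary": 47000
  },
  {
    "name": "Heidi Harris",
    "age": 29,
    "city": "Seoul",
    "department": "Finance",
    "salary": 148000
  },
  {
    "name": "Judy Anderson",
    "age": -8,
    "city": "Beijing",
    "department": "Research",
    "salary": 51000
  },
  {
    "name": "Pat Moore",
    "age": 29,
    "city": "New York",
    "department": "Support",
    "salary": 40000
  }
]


Validating 7 records:
Rules: name non-empty, age > 0, salary > 0

  Row 1 (Quinn Anderson): negative salary: -9793
  Row 2 (Olivia Wilson): OK
  Row 3 (Bob Smith): OK
  Row 4 (Grace Davis): OK
  Row 5 (Heidi Harris): OK
  Row 6 (Judy Anderson): negative age: -8
  Row 7 (Pat Moore): OK

Total errors: 2

2 errors


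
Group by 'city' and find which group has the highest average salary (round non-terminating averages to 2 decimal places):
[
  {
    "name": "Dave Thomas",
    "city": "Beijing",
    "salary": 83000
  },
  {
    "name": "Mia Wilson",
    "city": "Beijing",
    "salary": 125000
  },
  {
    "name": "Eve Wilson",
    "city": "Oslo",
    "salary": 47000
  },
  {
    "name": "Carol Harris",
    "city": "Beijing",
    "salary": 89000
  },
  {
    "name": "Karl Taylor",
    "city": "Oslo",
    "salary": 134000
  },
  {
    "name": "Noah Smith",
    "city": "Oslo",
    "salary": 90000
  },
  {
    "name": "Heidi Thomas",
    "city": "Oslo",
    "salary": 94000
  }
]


Group by: city

Groups:
  Beijing: 3 people, avg salary = 297000/3 = $99000
  Oslo: 4 people, avg salary = 365000/4 = $91250

Highest average salary: Beijing ($99000)

Beijing ($99000)


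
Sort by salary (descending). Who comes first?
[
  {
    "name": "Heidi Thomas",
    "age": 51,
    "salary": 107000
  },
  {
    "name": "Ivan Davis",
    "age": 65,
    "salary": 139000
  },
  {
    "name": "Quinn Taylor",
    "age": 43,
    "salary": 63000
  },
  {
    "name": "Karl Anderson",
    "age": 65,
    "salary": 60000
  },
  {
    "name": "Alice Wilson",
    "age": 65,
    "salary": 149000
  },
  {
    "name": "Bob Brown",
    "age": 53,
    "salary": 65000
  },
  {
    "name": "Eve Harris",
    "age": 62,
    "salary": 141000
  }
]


Sort by: salary (descending)

Sorted order:
  1. Alice Wilson (salary = 149000)
  2. Eve Harris (salary = 141000)
  3. Ivan Davis (salary = 139000)
  4. Heidi Thomas (salary = 107000)
  5. Bob Brown (salary = 65000)
  6. Quinn Taylor (salary = 63000)
  7. Karl Anderson (salary = 60000)

First: Alice Wilson

Alice Wilson


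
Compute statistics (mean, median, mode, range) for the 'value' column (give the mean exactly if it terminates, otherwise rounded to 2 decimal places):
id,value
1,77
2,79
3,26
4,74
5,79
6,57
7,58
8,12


Data: [77, 79, 26, 74, 79, 57, 58, 12]
Count: 8
Sum: 462
Mean: 462/8 = 57.75
Sorted: [12, 26, 57, 58, 74, 77, 79, 79]
Median: 66.0
Mode: 79 (2 times)
Range: 79 - 12 = 67
Min: 12, Max: 79

mean=57.75, median=66.0, mode=79, range=67


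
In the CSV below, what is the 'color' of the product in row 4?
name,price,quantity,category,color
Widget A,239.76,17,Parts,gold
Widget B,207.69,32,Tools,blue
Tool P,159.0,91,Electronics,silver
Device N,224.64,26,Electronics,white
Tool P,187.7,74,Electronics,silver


Query: Row 4 ('Device N'), column 'color'
Value: white

white


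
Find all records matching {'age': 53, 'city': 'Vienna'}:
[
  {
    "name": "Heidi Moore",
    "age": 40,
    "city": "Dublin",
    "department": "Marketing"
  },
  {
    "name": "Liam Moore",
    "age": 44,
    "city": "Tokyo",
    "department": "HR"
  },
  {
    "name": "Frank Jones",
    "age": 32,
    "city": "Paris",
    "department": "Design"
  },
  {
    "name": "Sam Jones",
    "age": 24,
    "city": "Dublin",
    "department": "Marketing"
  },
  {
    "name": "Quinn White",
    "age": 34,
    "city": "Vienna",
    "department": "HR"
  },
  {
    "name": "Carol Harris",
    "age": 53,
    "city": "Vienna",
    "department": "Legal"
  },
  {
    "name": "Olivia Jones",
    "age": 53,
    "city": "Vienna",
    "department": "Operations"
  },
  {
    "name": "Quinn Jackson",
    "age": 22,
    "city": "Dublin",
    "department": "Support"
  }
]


Search criteria: {'age': 53, 'city': 'Vienna'}

Checking 8 records:
  Heidi Moore: {age: 40, city: Dublin}
  Liam Moore: {age: 44, city: Tokyo}
  Frank Jones: {age: 32, city: Paris}
  Sam Jones: {age: 24, city: Dublin}
  Quinn White: {age: 34, city: Vienna}
  Carol Harris: {age: 53, city: Vienna} <-- MATCH
  Olivia Jones: {age: 53, city: Vienna} <-- MATCH
  Quinn Jackson: {age: 22, city: Dublin}

Matches: ["Carol Harris", "Olivia Jones"]

["Carol Harris", "Olivia Jones"]


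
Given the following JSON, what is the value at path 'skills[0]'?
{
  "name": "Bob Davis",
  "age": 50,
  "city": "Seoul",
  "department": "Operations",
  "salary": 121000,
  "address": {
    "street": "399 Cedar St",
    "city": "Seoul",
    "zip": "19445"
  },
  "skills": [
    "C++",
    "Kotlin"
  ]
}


Query: skills[0]
Path: skills -> first element
Value: C++

C++


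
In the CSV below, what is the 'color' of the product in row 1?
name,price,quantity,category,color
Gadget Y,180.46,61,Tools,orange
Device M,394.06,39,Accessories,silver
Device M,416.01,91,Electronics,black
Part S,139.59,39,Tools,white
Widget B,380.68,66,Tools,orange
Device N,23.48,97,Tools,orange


Query: Row 1 ('Gadget Y'), column 'color'
Value: orange

orange


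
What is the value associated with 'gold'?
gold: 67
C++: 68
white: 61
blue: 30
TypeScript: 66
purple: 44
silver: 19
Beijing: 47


Looking up key 'gold'
Value: 67

67


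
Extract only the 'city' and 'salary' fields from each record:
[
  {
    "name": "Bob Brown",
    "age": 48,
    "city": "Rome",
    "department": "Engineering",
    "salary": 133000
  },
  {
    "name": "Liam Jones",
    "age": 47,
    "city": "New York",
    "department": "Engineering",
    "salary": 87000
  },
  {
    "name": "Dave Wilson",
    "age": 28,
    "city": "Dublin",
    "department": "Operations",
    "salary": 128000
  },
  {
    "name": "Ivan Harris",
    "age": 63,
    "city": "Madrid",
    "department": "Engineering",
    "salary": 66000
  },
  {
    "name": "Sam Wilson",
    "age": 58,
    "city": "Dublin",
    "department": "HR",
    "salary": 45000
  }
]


Original: 5 records with fields: name, age, city, department, salary
Keep: ['city', 'salary']
Drop: ['name', 'age', 'department']
Result: 5 records, 2 fields each

[
  {
    "city": "Rome",
    "salary": 133000
  },
  {
    "city": "New York",
    "salary": 87000
  },
  {
    "city": "Dublin",
    "salary": 128000
  },
  {
    "city": "Madrid",
    "salary": 66000
  },
  {
    "city": "Dublin",
    "salary": 45000
  }
]


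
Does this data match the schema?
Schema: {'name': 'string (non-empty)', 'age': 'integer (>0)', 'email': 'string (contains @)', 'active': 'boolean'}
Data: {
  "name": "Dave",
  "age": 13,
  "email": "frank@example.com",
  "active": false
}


Validating each field against schema:
  name: OK (non-empty string)
  age: OK (positive integer)
  email: OK (string with @)
  active: OK (boolean)

Result: VALID

VALID


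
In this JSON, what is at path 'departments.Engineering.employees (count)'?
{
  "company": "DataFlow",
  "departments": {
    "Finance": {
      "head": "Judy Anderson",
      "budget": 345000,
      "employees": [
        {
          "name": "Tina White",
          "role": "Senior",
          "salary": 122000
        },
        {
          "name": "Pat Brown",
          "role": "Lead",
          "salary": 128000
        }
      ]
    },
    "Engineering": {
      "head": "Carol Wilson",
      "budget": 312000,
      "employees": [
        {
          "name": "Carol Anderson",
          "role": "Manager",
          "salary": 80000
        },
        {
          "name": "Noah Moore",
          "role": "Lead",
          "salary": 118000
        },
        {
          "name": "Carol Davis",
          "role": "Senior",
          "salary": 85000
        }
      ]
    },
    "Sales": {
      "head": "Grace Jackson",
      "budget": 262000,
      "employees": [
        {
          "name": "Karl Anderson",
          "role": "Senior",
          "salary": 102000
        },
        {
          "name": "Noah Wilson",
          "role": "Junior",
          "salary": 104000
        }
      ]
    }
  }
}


Path: departments.Engineering.employees (count)

Navigate:
  -> departments
  -> Engineering
  -> employees (array, length 3)

3


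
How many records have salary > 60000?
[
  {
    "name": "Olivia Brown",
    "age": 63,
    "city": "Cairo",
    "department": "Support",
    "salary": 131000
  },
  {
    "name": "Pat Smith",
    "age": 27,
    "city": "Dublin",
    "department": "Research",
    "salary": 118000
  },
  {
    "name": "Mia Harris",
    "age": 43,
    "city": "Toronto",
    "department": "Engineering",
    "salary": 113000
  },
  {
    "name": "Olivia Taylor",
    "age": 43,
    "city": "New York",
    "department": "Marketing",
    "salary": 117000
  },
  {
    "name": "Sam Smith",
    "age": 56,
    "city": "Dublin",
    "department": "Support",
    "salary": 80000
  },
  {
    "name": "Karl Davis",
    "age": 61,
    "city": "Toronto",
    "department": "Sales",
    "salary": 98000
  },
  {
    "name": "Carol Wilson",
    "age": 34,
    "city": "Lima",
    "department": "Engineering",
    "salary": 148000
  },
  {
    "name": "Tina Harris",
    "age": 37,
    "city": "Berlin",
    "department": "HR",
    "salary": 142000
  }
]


Data: 8 records
Condition: salary > 60000

Checking each record:
  Olivia Brown: 131000 MATCH
  Pat Smith: 118000 MATCH
  Mia Harris: 113000 MATCH
  Olivia Taylor: 117000 MATCH
  Sam Smith: 80000 MATCH
  Karl Davis: 98000 MATCH
  Carol Wilson: 148000 MATCH
  Tina Harris: 142000 MATCH

Count: 8

8


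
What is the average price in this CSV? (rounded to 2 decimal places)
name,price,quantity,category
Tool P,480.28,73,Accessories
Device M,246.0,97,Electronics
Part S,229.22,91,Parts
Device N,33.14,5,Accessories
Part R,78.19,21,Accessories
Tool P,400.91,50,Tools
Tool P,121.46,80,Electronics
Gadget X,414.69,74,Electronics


Computing average price:
Values: [480.28, 246.0, 229.22, 33.14, 78.19, 400.91, 121.46, 414.69]
Sum = 2003.89
Count = 8
Average = 2003.89/8 = 250.48625 exactly -> 250.49 (rounded half-up to 2 decimal places)

250.49


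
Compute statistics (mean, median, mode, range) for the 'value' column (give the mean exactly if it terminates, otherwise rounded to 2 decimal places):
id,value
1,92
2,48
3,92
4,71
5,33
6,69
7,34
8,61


Data: [92, 48, 92, 71, 33, 69, 34, 61]
Count: 8
Sum: 500
Mean: 500/8 = 62.5
Sorted: [33, 34, 48, 61, 69, 71, 92, 92]
Median: 65.0
Mode: 92 (2 times)
Range: 92 - 33 = 59
Min: 33, Max: 92

mean=62.5, median=65.0, mode=92, range=59


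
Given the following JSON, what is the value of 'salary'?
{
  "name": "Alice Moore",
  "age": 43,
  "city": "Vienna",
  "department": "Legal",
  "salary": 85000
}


Looking up field 'salary'
Value: 85000

85000


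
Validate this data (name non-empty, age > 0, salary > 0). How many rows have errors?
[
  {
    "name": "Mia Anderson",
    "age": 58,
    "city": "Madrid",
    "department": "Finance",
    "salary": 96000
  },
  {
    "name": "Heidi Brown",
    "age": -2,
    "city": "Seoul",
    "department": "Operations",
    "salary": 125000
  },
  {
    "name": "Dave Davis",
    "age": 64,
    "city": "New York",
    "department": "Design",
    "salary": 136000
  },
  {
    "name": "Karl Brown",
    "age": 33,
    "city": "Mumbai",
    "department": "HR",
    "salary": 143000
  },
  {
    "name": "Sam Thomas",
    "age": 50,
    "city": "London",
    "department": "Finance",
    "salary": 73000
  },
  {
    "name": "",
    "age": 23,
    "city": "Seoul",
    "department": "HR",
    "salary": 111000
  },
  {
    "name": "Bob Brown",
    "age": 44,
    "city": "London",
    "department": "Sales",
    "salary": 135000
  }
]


Validating 7 records:
Rules: name non-empty, age > 0, salary > 0

  Row 1 (Mia Anderson): OK
  Row 2 (Heidi Brown): negative age: -2
  Row 3 (Dave Davis): OK
  Row 4 (Karl Brown): OK
  Row 5 (Sam Thomas): OK
  Row 6 (???): empty name
  Row 7 (Bob Brown): OK

Total errors: 2

2 errors


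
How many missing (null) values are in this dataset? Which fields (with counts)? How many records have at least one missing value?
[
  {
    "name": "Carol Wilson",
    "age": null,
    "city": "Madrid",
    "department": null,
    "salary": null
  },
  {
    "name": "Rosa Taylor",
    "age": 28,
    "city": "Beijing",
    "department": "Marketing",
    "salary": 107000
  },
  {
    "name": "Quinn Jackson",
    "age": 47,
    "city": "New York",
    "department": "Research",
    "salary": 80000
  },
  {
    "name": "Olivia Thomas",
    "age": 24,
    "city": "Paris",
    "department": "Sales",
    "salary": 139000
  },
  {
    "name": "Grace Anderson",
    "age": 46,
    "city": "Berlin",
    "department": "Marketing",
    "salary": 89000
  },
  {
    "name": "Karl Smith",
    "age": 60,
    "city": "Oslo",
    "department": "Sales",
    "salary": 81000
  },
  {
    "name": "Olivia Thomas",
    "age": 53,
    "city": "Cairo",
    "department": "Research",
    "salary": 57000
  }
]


Checking for missing (null) values in 7 records:

  Carol Wilson: age, department, salary
  Rosa Taylor: complete
  Quinn Jackson: complete
  Olivia Thomas: complete
  Grace Anderson: complete
  Karl Smith: complete
  Olivia Thomas: complete

Per field:
  name: 0 missing
  age: 1 missing
  city: 0 missing
  department: 1 missing
  salary: 1 missing

Total missing values: 3
Records with any missing: 1

3 missing values (age: 1, department: 1, salary: 1); 1 incomplete records


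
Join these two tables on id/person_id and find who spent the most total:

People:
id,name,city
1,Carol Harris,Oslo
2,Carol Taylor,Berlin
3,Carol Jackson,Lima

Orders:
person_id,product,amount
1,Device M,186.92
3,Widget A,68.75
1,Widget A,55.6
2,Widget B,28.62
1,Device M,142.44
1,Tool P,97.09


Join on: people.id = orders.person_id

Joined rows:
  Carol Harris (Oslo) bought Device M for $186.92
  Carol Jackson (Lima) bought Widget A for $68.75
  Carol Harris (Oslo) bought Widget A for $55.6
  Carol Taylor (Berlin) bought Widget B for $28.62
  Carol Harris (Oslo) bought Device M for $142.44
  Carol Harris (Oslo) bought Tool P for $97.09

Total per person:
  Carol Harris: $482.05
  Carol Jackson: $68.75
  Carol Taylor: $28.62

Top spender: Carol Harris ($482.05)

Carol Harris ($482.05)


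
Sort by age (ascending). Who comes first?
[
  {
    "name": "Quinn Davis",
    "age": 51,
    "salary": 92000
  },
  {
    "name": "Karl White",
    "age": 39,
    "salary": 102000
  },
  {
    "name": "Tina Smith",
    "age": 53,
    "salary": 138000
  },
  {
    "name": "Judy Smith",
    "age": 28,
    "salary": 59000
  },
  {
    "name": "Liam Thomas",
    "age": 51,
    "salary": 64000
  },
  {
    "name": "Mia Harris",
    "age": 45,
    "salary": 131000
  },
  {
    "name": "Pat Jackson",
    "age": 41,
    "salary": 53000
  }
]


Sort by: age (ascending)

Sorted order:
  1. Judy Smith (age = 28)
  2. Karl White (age = 39)
  3. Pat Jackson (age = 41)
  4. Mia Harris (age = 45)
  5. Quinn Davis (age = 51)
  6. Liam Thomas (age = 51)
  7. Tina Smith (age = 53)

First: Judy Smith

Judy Smith


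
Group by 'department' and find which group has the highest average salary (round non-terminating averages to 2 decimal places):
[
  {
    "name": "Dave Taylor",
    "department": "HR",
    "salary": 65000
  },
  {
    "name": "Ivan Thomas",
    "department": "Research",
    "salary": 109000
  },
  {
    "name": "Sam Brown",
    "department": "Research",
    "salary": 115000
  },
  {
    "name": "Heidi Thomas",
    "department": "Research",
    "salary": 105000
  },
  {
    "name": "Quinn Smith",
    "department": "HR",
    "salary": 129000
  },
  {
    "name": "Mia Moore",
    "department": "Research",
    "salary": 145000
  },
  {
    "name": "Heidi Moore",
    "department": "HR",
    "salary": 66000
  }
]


Group by: department

Groups:
  HR: 3 people, avg salary = 260000/3 ≈ $86666.67
  Research: 4 people, avg salary = 474000/4 = $118500

Highest average salary: Research ($118500)

Research ($118500)


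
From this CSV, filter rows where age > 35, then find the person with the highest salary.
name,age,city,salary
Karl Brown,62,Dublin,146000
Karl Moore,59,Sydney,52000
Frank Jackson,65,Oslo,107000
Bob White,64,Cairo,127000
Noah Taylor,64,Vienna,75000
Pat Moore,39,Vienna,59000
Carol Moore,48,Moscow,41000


Filter: age > 35
Sort by: salary (descending)

Filtered records (7):
  Karl Brown, age 62, salary $146000
  Bob White, age 64, salary $127000
  Frank Jackson, age 65, salary $107000
  Noah Taylor, age 64, salary $75000
  Pat Moore, age 39, salary $59000
  Karl Moore, age 59, salary $52000
  Carol Moore, age 48, salary $41000

Highest salary: Karl Brown ($146000)

Karl Brown


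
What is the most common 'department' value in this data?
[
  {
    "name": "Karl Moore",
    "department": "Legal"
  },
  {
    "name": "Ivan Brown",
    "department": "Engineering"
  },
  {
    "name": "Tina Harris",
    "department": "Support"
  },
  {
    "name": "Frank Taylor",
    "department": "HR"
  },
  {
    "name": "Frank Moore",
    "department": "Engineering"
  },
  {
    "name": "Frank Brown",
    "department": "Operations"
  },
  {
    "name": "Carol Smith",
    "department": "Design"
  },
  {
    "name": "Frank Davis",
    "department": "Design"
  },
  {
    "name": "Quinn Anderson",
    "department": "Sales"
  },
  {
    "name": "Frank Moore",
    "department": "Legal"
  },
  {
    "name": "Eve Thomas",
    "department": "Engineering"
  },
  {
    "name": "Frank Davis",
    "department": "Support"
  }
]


Counting 'department' values across 12 records:

  Engineering: 3 ###
  Legal: 2 ##
  Support: 2 ##
  Design: 2 ##
  HR: 1 #
  Operations: 1 #
  Sales: 1 #

Most common: Engineering (3 times)

Engineering (3 times)


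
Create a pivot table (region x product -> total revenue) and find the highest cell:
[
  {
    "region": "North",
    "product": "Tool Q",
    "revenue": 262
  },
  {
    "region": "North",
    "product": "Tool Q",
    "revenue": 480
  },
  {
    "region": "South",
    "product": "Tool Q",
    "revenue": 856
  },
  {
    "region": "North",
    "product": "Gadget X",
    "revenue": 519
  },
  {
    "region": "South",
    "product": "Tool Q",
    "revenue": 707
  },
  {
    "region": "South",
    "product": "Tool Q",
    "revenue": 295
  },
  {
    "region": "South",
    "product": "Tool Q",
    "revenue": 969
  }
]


Pivot: region (rows) x product (columns) -> total revenue

     Gadget X      Tool Q      
North          519           742  
South            0          2827  

Highest: South / Tool Q = $2827

South / Tool Q = $2827


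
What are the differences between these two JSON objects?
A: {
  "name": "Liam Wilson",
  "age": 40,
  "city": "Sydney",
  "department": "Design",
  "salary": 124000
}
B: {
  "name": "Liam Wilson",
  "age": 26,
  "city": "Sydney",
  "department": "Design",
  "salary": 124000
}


Comparing each field (in key order):
  name: same
  age: DIFFERENT
  city: same
  department: same
  salary: same
Differences:
  age: 40 -> 26

1 field(s) changed

1 change: age


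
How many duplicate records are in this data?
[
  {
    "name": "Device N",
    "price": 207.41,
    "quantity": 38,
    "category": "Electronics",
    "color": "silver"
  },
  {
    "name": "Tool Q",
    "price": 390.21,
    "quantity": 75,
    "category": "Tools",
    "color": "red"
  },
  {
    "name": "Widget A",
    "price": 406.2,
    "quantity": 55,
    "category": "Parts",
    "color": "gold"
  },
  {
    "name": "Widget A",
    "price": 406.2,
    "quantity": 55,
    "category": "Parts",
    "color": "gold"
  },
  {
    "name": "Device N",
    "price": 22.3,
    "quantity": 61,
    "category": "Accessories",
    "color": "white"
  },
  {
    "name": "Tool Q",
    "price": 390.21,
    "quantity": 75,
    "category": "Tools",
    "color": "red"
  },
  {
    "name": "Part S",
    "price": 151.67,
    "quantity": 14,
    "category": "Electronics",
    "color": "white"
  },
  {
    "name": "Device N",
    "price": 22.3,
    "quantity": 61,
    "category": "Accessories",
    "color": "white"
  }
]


Checking 8 records for duplicates:

  Row 1: Device N ($207.41, qty 38)
  Row 2: Tool Q ($390.21, qty 75)
  Row 3: Widget A ($406.2, qty 55)
  Row 4: Widget A ($406.2, qty 55) <-- DUPLICATE
  Row 5: Device N ($22.3, qty 61)
  Row 6: Tool Q ($390.21, qty 75) <-- DUPLICATE
  Row 7: Part S ($151.67, qty 14)
  Row 8: Device N ($22.3, qty 61) <-- DUPLICATE

Duplicates found: 3
Unique records: 5

3 duplicates, 5 unique


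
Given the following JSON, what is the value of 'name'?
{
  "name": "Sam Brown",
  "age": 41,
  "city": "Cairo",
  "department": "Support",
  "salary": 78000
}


Looking up field 'name'
Value: Sam Brown

Sam Brown


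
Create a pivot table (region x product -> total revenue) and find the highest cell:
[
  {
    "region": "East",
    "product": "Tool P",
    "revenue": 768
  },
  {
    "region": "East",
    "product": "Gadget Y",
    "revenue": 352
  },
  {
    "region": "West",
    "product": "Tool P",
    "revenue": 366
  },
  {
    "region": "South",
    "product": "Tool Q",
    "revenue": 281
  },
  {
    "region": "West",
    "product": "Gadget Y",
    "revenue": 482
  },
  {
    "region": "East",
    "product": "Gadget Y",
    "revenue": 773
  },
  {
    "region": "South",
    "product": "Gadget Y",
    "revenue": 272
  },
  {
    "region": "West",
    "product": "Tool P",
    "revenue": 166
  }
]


Pivot: region (rows) x product (columns) -> total revenue

     Gadget Y      Tool P        Tool Q      
East          1125           768             0  
South          272             0           281  
West           482           532             0  

Highest: East / Gadget Y = $1125

East / Gadget Y = $1125


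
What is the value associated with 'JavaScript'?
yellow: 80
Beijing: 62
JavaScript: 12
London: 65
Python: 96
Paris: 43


Looking up key 'JavaScript'
Value: 12

12


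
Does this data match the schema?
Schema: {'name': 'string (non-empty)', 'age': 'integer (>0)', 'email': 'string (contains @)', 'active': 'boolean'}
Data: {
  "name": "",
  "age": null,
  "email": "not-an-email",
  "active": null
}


Validating each field against schema:
  name: FAIL ("" is an empty string)
  age: FAIL (null is not an integer)
  email: FAIL ("not-an-email" does not contain @)
  active: FAIL (null is not a boolean)

Result: INVALID (4 errors: name, age, email, active)

INVALID (4 errors: name, age, email, active)
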